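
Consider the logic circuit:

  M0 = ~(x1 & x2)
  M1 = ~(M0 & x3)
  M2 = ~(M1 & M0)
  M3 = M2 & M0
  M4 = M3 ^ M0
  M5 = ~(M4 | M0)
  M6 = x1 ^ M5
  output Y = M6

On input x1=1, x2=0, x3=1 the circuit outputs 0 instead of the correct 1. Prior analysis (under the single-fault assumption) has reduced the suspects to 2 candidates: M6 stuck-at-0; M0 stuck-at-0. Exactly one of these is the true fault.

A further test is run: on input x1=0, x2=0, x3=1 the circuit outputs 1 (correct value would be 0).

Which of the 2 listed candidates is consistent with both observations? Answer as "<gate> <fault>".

M0 stuck-at-0

Evaluate each candidate on input x1=0, x2=0, x3=1:
  M6 stuck-at-0: M0=1, M1=0, M2=1, M3=1, M4=0, M5=0, M6=0 [stuck-at-0] → 0 — eliminated
  M0 stuck-at-0: M0=0 [stuck-at-0], M1=1, M2=1, M3=0, M4=0, M5=1, M6=1 → 1 — matches
Only M0 stuck-at-0 reproduces the observed 1.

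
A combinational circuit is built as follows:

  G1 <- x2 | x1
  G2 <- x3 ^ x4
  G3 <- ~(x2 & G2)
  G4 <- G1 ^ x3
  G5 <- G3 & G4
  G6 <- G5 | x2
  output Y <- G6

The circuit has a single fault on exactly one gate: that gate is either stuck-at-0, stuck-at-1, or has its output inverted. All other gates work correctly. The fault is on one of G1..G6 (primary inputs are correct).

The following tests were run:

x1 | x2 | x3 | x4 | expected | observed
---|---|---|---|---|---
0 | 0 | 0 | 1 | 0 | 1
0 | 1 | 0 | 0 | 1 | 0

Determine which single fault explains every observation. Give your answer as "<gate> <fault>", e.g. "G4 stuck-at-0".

Fault-free values for test 1 (x1=0, x2=0, x3=0, x4=1): G1=0, G2=1, G3=1, G4=0, G5=0, G6=0, giving Y=0. Observed 1.
Test 1: faults giving observed 1 are {G1 stuck-at-1, G1 inverted output, G4 stuck-at-1, G4 inverted output, G5 stuck-at-1, G5 inverted output, G6 stuck-at-1, G6 inverted output}.
Test 2 (x1=0, x2=1, x3=0, x4=0): fault-free G1=1, G2=0, G3=1, G4=1, G5=1, G6=1 → 1; observed 0. Eliminates G1 stuck-at-1, G1 inverted output, G4 stuck-at-1, G4 inverted output, G5 stuck-at-1, G5 inverted output, G6 stuck-at-1.
Only G6 inverted output is consistent with every test.

G6 inverted output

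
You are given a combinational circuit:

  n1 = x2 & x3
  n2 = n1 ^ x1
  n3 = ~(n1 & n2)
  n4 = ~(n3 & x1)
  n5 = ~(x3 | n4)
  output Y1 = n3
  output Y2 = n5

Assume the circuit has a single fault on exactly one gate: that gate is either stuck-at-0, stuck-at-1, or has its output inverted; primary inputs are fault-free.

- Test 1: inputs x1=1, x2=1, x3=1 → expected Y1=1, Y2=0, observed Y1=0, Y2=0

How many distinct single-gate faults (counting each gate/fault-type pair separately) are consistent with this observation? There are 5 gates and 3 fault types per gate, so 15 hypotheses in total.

4

Fault-free: n1=1, n2=0, n3=1, n4=0, n5=0 → Y1=1, Y2=0. Observed Y1=0, Y2=0.
  n1: none of the 3 fault types match ✗
  n2: stuck-at-1, inverted output ✓; others ✗
  n3: stuck-at-0, inverted output ✓; others ✗
  n4: none of the 3 fault types match ✗
  n5: none of the 3 fault types match ✗
Consistent faults: {n2 stuck-at-1, n2 inverted output, n3 stuck-at-0, n3 inverted output} — 4 in all.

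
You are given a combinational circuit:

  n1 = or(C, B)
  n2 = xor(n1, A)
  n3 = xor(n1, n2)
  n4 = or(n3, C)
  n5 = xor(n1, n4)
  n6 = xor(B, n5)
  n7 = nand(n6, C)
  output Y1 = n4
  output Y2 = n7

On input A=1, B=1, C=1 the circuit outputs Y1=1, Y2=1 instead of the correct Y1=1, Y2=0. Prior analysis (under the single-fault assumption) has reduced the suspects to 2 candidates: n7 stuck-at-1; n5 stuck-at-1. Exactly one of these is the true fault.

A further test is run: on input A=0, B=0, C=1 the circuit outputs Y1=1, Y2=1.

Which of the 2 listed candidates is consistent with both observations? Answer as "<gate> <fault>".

n7 stuck-at-1

Evaluate each candidate on input A=0, B=0, C=1:
  n7 stuck-at-1: n1=1, n2=1, n3=0, n4=1, n5=0, n6=0, n7=1 [stuck-at-1] → Y1=1, Y2=1 — matches
  n5 stuck-at-1: n1=1, n2=1, n3=0, n4=1, n5=1 [stuck-at-1], n6=1, n7=0 → Y1=1, Y2=0 — eliminated
Only n7 stuck-at-1 reproduces the observed Y1=1, Y2=1.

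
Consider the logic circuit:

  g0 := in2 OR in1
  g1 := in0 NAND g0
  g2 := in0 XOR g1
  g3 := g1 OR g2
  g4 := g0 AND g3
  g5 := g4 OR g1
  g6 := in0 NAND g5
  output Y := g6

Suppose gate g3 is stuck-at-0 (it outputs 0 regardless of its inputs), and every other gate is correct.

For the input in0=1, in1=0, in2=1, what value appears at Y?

1

Propagate with g3 forced: g0=1, g1=0, g2=1, g3=0 [stuck-at-0], g4=0, g5=0, g6=1.
So Y = 1. (Without the fault it would be 0.)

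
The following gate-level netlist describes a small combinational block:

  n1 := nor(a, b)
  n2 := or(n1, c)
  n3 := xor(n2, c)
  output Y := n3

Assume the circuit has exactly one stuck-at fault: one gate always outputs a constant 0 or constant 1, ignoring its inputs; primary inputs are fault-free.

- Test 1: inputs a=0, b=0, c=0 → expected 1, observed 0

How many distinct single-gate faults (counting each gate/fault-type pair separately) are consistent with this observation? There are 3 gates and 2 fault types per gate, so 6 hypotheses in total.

3

Fault-free: n1=1, n2=1, n3=1 → 1. Observed 0.
  n1 stuck-at-0: output 0 ✓
  n1 stuck-at-1: output 1 ✗
  n2 stuck-at-0: output 0 ✓
  n2 stuck-at-1: output 1 ✗
  n3 stuck-at-0: output 0 ✓
  n3 stuck-at-1: output 1 ✗
Consistent faults: {n1 stuck-at-0, n2 stuck-at-0, n3 stuck-at-0} — 3 in all.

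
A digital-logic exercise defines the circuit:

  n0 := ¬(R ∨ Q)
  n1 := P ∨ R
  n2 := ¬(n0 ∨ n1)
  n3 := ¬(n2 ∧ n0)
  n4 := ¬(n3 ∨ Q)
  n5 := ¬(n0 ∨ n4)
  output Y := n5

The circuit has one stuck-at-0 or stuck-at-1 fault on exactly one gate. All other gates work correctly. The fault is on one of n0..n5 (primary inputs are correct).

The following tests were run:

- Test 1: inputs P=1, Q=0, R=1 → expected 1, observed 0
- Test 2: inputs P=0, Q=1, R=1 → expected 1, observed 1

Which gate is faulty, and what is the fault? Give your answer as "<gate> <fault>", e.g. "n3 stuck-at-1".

n3 stuck-at-0

Fault-free values for test 1 (P=1, Q=0, R=1): n0=0, n1=1, n2=0, n3=1, n4=0, n5=1, giving Y=1. Observed 0.
Test 1: faults giving observed 0 are {n0 stuck-at-1, n3 stuck-at-0, n4 stuck-at-1, n5 stuck-at-0}.
Test 2 (P=0, Q=1, R=1): fault-free n0=0, n1=1, n2=0, n3=1, n4=0, n5=1 → 1; observed 1. Eliminates n0 stuck-at-1, n4 stuck-at-1, n5 stuck-at-0.
Only n3 stuck-at-0 is consistent with every test.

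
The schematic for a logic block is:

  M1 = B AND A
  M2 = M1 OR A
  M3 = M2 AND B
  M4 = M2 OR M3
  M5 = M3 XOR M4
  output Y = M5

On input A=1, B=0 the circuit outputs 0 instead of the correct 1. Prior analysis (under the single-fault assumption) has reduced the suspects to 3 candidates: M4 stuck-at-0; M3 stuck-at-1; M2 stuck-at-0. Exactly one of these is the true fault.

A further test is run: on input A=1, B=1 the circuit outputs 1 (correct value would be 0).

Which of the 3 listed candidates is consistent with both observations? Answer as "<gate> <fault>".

Evaluate each candidate on input A=1, B=1:
  M4 stuck-at-0: M1=1, M2=1, M3=1, M4=0 [stuck-at-0], M5=1 → 1 — matches
  M3 stuck-at-1: M1=1, M2=1, M3=1 [stuck-at-1], M4=1, M5=0 → 0 — eliminated
  M2 stuck-at-0: M1=1, M2=0 [stuck-at-0], M3=0, M4=0, M5=0 → 0 — eliminated
Only M4 stuck-at-0 reproduces the observed 1.

M4 stuck-at-0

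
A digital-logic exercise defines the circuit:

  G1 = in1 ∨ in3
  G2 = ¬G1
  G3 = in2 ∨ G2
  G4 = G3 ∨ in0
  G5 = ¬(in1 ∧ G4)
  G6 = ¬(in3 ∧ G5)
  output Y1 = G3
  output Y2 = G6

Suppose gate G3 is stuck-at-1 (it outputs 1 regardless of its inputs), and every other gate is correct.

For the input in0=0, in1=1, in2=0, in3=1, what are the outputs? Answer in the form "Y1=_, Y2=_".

Propagate with G3 forced: G1=1, G2=0, G3=1 [stuck-at-1], G4=1, G5=0, G6=1.
So the outputs are Y1=1, Y2=1. (Without the fault they would be Y1=0, Y2=0.)

Y1=1, Y2=1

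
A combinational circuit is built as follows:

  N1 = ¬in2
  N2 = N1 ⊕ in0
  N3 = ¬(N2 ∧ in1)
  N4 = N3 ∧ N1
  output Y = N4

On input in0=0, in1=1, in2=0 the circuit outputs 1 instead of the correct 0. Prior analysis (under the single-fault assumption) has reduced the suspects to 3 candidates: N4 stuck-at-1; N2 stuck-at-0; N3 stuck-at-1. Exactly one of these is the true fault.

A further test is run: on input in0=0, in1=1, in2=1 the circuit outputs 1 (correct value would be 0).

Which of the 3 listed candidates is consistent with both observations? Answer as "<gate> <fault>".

N4 stuck-at-1

Evaluate each candidate on input in0=0, in1=1, in2=1:
  N4 stuck-at-1: N1=0, N2=0, N3=1, N4=1 [stuck-at-1] → 1 — matches
  N2 stuck-at-0: N1=0, N2=0 [stuck-at-0], N3=1, N4=0 → 0 — eliminated
  N3 stuck-at-1: N1=0, N2=0, N3=1 [stuck-at-1], N4=0 → 0 — eliminated
Only N4 stuck-at-1 reproduces the observed 1.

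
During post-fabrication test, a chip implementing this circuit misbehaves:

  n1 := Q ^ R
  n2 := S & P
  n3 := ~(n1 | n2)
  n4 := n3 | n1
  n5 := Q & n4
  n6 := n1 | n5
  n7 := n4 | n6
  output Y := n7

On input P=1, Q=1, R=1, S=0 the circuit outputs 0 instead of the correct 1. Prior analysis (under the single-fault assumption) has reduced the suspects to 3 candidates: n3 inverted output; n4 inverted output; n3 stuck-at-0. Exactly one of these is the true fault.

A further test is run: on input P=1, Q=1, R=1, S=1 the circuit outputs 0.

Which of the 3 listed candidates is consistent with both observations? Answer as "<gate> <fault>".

Evaluate each candidate on input P=1, Q=1, R=1, S=1:
  n3 inverted output: n1=0, n2=1, n3=1 [inverted output], n4=1, n5=1, n6=1, n7=1 → 1 — eliminated
  n4 inverted output: n1=0, n2=1, n3=0, n4=1 [inverted output], n5=1, n6=1, n7=1 → 1 — eliminated
  n3 stuck-at-0: n1=0, n2=1, n3=0 [stuck-at-0], n4=0, n5=0, n6=0, n7=0 → 0 — matches
Only n3 stuck-at-0 reproduces the observed 0.

n3 stuck-at-0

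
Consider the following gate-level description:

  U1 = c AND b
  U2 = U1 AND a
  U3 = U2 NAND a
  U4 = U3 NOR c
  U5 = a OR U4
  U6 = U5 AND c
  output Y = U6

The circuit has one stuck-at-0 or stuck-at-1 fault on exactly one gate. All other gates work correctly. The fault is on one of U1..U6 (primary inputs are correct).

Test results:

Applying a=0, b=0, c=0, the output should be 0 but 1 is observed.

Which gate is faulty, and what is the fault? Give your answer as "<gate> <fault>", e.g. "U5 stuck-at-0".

Fault-free values for test 1 (a=0, b=0, c=0): U1=0, U2=0, U3=1, U4=0, U5=0, U6=0, giving Y=0. Observed 1.
Test 1: faults giving observed 1 are {U6 stuck-at-1}.
Only U6 stuck-at-1 is consistent with every test.

U6 stuck-at-1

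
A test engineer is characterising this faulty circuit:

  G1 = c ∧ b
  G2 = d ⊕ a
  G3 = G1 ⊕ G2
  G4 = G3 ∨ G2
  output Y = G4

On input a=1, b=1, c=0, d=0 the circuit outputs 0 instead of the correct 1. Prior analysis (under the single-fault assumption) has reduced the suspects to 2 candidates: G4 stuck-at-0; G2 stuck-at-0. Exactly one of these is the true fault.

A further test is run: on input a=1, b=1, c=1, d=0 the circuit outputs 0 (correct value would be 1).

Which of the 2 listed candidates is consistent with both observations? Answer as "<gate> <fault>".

G4 stuck-at-0

Evaluate each candidate on input a=1, b=1, c=1, d=0:
  G4 stuck-at-0: G1=1, G2=1, G3=0, G4=0 [stuck-at-0] → 0 — matches
  G2 stuck-at-0: G1=1, G2=0 [stuck-at-0], G3=1, G4=1 → 1 — eliminated
Only G4 stuck-at-0 reproduces the observed 0.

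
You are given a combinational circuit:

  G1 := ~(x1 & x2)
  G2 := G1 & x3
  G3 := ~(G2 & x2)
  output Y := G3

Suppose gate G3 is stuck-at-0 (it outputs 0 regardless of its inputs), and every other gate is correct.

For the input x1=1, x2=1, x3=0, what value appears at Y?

Propagate with G3 forced: G1=0, G2=0, G3=0 [stuck-at-0].
So Y = 0. (Without the fault it would be 1.)

0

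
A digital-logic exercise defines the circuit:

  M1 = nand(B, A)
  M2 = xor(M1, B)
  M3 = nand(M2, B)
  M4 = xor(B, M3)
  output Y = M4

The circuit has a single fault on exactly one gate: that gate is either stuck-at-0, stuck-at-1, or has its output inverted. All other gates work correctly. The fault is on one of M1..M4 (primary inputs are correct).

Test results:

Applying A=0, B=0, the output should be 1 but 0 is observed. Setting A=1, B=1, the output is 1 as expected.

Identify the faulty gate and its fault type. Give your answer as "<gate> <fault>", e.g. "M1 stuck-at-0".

M3 stuck-at-0

Fault-free values for test 1 (A=0, B=0): M1=1, M2=1, M3=1, M4=1, giving Y=1. Observed 0.
Test 1: faults giving observed 0 are {M3 stuck-at-0, M3 inverted output, M4 stuck-at-0, M4 inverted output}.
Test 2 (A=1, B=1): fault-free M1=0, M2=1, M3=0, M4=1 → 1; observed 1. Eliminates M3 inverted output, M4 stuck-at-0, M4 inverted output.
Only M3 stuck-at-0 is consistent with every test.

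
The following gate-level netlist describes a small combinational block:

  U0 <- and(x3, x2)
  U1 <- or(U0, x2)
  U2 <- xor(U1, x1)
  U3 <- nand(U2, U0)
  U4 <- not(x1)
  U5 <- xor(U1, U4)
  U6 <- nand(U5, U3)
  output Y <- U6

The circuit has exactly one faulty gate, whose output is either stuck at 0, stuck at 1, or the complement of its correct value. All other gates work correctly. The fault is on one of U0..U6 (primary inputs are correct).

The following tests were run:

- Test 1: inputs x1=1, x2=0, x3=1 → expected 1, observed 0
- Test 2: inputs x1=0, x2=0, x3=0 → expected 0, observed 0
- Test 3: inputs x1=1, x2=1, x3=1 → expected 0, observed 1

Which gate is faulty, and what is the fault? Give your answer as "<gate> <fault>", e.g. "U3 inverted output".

U4 stuck-at-1

Fault-free values for test 1 (x1=1, x2=0, x3=1): U0=0, U1=0, U2=1, U3=1, U4=0, U5=0, U6=1, giving Y=1. Observed 0.
Test 1: faults giving observed 0 are {U0 stuck-at-1, U0 inverted output, U1 stuck-at-1, U1 inverted output, U4 stuck-at-1, U4 inverted output, U5 stuck-at-1, U5 inverted output, U6 stuck-at-0, U6 inverted output}.
Test 2 (x1=0, x2=0, x3=0): fault-free U0=0, U1=0, U2=0, U3=1, U4=1, U5=1, U6=0 → 0; observed 0. Eliminates U0 stuck-at-1, U0 inverted output, U1 stuck-at-1, U1 inverted output, U4 inverted output, U5 inverted output, U6 inverted output.
Test 3 (x1=1, x2=1, x3=1): fault-free U0=1, U1=1, U2=0, U3=1, U4=0, U5=1, U6=0 → 0; observed 1. Eliminates U5 stuck-at-1, U6 stuck-at-0.
Only U4 stuck-at-1 is consistent with every test.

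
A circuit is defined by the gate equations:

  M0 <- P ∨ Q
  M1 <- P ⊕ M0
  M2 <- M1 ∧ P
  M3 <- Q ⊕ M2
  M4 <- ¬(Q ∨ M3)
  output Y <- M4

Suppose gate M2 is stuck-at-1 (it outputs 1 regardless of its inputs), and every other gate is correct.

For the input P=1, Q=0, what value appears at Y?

0

Propagate with M2 forced: M0=1, M1=0, M2=1 [stuck-at-1], M3=1, M4=0.
So Y = 0. (Without the fault it would be 1.)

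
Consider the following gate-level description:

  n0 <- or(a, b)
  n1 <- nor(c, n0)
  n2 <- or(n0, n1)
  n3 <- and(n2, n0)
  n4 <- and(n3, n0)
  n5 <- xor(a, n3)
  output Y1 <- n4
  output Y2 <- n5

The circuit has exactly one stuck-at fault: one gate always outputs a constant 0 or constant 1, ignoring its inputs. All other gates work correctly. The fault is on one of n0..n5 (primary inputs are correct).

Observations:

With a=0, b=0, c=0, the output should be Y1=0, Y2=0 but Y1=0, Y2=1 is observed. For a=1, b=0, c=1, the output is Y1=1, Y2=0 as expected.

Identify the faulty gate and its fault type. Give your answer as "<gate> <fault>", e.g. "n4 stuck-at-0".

n3 stuck-at-1

Fault-free values for test 1 (a=0, b=0, c=0): n0=0, n1=1, n2=1, n3=0, n4=0, n5=0, giving Y1=0, Y2=0. Observed Y1=0, Y2=1.
Test 1: faults giving observed Y1=0, Y2=1 are {n3 stuck-at-1, n5 stuck-at-1}.
Test 2 (a=1, b=0, c=1): fault-free n0=1, n1=0, n2=1, n3=1, n4=1, n5=0 → Y1=1, Y2=0; observed Y1=1, Y2=0. Eliminates n5 stuck-at-1.
Only n3 stuck-at-1 is consistent with every test.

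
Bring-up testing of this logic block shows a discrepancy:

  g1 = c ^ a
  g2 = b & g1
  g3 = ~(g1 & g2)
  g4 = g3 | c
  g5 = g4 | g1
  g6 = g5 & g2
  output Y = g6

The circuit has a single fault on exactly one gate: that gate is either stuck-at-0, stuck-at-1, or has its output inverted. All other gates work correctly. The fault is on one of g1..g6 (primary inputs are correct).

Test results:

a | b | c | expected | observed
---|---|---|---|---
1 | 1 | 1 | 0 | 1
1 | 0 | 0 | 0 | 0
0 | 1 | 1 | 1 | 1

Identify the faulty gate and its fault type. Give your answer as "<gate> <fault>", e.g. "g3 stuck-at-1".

Fault-free values for test 1 (a=1, b=1, c=1): g1=0, g2=0, g3=1, g4=1, g5=1, g6=0, giving Y=0. Observed 1.
Test 1: faults giving observed 1 are {g1 stuck-at-1, g1 inverted output, g2 stuck-at-1, g2 inverted output, g6 stuck-at-1, g6 inverted output}.
Test 2 (a=1, b=0, c=0): fault-free g1=1, g2=0, g3=1, g4=1, g5=1, g6=0 → 0; observed 0. Eliminates g2 stuck-at-1, g2 inverted output, g6 stuck-at-1, g6 inverted output.
Test 3 (a=0, b=1, c=1): fault-free g1=1, g2=1, g3=0, g4=1, g5=1, g6=1 → 1; observed 1. Eliminates g1 inverted output.
Only g1 stuck-at-1 is consistent with every test.

g1 stuck-at-1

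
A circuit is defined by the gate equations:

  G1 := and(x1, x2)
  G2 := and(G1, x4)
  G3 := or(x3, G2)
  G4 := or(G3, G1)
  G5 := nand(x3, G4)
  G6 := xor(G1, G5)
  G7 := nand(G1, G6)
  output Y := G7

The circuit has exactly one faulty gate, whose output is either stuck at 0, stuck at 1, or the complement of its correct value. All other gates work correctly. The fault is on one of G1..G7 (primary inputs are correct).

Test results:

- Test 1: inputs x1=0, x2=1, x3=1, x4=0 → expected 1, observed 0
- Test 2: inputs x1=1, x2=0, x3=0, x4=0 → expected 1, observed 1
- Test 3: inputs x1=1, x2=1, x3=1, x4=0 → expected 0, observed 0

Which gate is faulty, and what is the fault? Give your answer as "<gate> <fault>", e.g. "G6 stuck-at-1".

G1 stuck-at-1

Fault-free values for test 1 (x1=0, x2=1, x3=1, x4=0): G1=0, G2=0, G3=1, G4=1, G5=0, G6=0, G7=1, giving Y=1. Observed 0.
Test 1: faults giving observed 0 are {G1 stuck-at-1, G1 inverted output, G7 stuck-at-0, G7 inverted output}.
Test 2 (x1=1, x2=0, x3=0, x4=0): fault-free G1=0, G2=0, G3=0, G4=0, G5=1, G6=1, G7=1 → 1; observed 1. Eliminates G7 stuck-at-0, G7 inverted output.
Test 3 (x1=1, x2=1, x3=1, x4=0): fault-free G1=1, G2=0, G3=1, G4=1, G5=0, G6=1, G7=0 → 0; observed 0. Eliminates G1 inverted output.
Only G1 stuck-at-1 is consistent with every test.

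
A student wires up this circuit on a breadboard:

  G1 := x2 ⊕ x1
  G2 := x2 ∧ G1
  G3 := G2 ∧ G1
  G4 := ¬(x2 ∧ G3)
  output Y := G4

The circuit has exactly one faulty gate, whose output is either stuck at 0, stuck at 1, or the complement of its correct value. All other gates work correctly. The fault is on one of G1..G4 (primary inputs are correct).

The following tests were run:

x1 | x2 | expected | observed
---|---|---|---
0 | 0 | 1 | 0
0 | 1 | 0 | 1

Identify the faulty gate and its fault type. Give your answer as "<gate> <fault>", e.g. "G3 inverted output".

Fault-free values for test 1 (x1=0, x2=0): G1=0, G2=0, G3=0, G4=1, giving Y=1. Observed 0.
Test 1: faults giving observed 0 are {G4 stuck-at-0, G4 inverted output}.
Test 2 (x1=0, x2=1): fault-free G1=1, G2=1, G3=1, G4=0 → 0; observed 1. Eliminates G4 stuck-at-0.
Only G4 inverted output is consistent with every test.

G4 inverted output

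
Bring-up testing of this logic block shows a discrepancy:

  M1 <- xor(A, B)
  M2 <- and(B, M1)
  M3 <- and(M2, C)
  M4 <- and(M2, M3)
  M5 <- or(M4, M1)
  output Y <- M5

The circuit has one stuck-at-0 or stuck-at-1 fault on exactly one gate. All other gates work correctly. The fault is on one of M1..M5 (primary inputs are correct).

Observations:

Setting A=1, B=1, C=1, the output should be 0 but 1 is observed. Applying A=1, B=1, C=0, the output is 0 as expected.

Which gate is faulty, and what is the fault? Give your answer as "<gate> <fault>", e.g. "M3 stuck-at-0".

Fault-free values for test 1 (A=1, B=1, C=1): M1=0, M2=0, M3=0, M4=0, M5=0, giving Y=0. Observed 1.
Test 1: faults giving observed 1 are {M1 stuck-at-1, M2 stuck-at-1, M4 stuck-at-1, M5 stuck-at-1}.
Test 2 (A=1, B=1, C=0): fault-free M1=0, M2=0, M3=0, M4=0, M5=0 → 0; observed 0. Eliminates M1 stuck-at-1, M4 stuck-at-1, M5 stuck-at-1.
Only M2 stuck-at-1 is consistent with every test.

M2 stuck-at-1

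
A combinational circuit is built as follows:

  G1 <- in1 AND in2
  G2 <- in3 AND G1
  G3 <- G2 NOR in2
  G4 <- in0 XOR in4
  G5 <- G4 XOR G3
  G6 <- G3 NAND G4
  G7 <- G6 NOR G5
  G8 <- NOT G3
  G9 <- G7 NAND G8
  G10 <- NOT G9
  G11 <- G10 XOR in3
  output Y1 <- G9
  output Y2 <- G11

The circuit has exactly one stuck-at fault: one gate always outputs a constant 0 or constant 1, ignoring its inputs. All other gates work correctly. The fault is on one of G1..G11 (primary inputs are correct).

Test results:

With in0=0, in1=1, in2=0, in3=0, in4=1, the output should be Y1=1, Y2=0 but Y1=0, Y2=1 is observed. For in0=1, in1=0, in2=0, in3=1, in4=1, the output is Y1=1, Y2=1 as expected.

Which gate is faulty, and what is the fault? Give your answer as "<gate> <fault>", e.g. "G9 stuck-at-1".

G8 stuck-at-1

Fault-free values for test 1 (in0=0, in1=1, in2=0, in3=0, in4=1): G1=0, G2=0, G3=1, G4=1, G5=0, G6=0, G7=1, G8=0, G9=1, G10=0, G11=0, giving Y1=1, Y2=0. Observed Y1=0, Y2=1.
Test 1: faults giving observed Y1=0, Y2=1 are {G8 stuck-at-1, G9 stuck-at-0}.
Test 2 (in0=1, in1=0, in2=0, in3=1, in4=1): fault-free G1=0, G2=0, G3=1, G4=0, G5=1, G6=1, G7=0, G8=0, G9=1, G10=0, G11=1 → Y1=1, Y2=1; observed Y1=1, Y2=1. Eliminates G9 stuck-at-0.
Only G8 stuck-at-1 is consistent with every test.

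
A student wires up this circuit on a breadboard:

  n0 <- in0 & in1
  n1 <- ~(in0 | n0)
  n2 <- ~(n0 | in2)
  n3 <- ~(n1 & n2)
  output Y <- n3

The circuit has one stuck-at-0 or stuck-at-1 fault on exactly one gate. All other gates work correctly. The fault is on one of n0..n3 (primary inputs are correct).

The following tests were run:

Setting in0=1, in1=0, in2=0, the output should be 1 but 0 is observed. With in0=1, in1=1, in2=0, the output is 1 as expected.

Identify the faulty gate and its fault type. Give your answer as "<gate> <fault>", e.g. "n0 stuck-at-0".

n1 stuck-at-1

Fault-free values for test 1 (in0=1, in1=0, in2=0): n0=0, n1=0, n2=1, n3=1, giving Y=1. Observed 0.
Test 1: faults giving observed 0 are {n1 stuck-at-1, n3 stuck-at-0}.
Test 2 (in0=1, in1=1, in2=0): fault-free n0=1, n1=0, n2=0, n3=1 → 1; observed 1. Eliminates n3 stuck-at-0.
Only n1 stuck-at-1 is consistent with every test.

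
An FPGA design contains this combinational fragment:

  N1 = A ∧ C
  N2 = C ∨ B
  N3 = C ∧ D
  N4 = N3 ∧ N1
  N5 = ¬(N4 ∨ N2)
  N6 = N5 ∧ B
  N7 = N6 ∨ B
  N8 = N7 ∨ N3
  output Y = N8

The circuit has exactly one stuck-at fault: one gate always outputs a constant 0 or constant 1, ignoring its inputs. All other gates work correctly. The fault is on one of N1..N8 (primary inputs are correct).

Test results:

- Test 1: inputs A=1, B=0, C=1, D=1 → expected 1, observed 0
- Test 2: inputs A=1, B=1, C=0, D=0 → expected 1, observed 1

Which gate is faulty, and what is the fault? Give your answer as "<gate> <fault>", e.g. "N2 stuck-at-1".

N3 stuck-at-0

Fault-free values for test 1 (A=1, B=0, C=1, D=1): N1=1, N2=1, N3=1, N4=1, N5=0, N6=0, N7=0, N8=1, giving Y=1. Observed 0.
Test 1: faults giving observed 0 are {N3 stuck-at-0, N8 stuck-at-0}.
Test 2 (A=1, B=1, C=0, D=0): fault-free N1=0, N2=1, N3=0, N4=0, N5=0, N6=0, N7=1, N8=1 → 1; observed 1. Eliminates N8 stuck-at-0.
Only N3 stuck-at-0 is consistent with every test.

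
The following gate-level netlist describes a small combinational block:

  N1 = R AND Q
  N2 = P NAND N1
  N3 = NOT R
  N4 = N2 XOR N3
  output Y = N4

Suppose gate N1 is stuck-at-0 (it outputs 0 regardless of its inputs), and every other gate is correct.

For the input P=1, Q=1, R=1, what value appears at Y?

Propagate with N1 forced: N1=0 [stuck-at-0], N2=1, N3=0, N4=1.
So Y = 1. (Without the fault it would be 0.)

1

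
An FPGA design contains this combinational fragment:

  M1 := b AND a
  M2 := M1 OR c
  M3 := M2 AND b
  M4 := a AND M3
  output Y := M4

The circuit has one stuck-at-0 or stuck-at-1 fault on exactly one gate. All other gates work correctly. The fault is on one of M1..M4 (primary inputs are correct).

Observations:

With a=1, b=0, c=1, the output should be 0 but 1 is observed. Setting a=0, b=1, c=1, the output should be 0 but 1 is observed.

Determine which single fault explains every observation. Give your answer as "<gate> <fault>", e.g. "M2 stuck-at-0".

Fault-free values for test 1 (a=1, b=0, c=1): M1=0, M2=1, M3=0, M4=0, giving Y=0. Observed 1.
Test 1: faults giving observed 1 are {M3 stuck-at-1, M4 stuck-at-1}.
Test 2 (a=0, b=1, c=1): fault-free M1=0, M2=1, M3=1, M4=0 → 0; observed 1. Eliminates M3 stuck-at-1.
Only M4 stuck-at-1 is consistent with every test.

M4 stuck-at-1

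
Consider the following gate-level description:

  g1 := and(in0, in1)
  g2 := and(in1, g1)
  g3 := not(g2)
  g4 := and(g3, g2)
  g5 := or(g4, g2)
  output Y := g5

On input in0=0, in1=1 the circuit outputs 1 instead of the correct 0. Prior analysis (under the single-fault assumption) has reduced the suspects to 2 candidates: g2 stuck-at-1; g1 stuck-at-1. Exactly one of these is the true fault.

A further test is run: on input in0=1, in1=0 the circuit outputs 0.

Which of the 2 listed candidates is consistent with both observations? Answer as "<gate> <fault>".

Evaluate each candidate on input in0=1, in1=0:
  g2 stuck-at-1: g1=0, g2=1 [stuck-at-1], g3=0, g4=0, g5=1 → 1 — eliminated
  g1 stuck-at-1: g1=1 [stuck-at-1], g2=0, g3=1, g4=0, g5=0 → 0 — matches
Only g1 stuck-at-1 reproduces the observed 0.

g1 stuck-at-1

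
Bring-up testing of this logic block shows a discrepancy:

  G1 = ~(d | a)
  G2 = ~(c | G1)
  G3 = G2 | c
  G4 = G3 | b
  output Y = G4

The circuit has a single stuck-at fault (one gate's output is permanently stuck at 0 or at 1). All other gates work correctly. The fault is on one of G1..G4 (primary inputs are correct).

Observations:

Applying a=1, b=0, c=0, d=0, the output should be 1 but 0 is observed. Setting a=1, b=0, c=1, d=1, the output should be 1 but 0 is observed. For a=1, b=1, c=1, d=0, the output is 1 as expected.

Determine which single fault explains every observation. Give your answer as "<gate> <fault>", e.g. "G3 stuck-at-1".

G3 stuck-at-0

Fault-free values for test 1 (a=1, b=0, c=0, d=0): G1=0, G2=1, G3=1, G4=1, giving Y=1. Observed 0.
Test 1: faults giving observed 0 are {G1 stuck-at-1, G2 stuck-at-0, G3 stuck-at-0, G4 stuck-at-0}.
Test 2 (a=1, b=0, c=1, d=1): fault-free G1=0, G2=0, G3=1, G4=1 → 1; observed 0. Eliminates G1 stuck-at-1, G2 stuck-at-0.
Test 3 (a=1, b=1, c=1, d=0): fault-free G1=0, G2=0, G3=1, G4=1 → 1; observed 1. Eliminates G4 stuck-at-0.
Only G3 stuck-at-0 is consistent with every test.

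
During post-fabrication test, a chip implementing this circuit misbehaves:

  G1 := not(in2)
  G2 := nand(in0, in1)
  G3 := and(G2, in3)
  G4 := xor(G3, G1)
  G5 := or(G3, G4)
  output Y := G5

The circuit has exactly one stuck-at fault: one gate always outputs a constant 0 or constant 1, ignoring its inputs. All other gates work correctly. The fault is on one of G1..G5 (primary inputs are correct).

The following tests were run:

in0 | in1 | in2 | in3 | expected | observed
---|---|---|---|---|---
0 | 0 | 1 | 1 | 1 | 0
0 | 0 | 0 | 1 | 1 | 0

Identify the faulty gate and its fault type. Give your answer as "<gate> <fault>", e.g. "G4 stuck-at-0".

Fault-free values for test 1 (in0=0, in1=0, in2=1, in3=1): G1=0, G2=1, G3=1, G4=1, G5=1, giving Y=1. Observed 0.
Test 1: faults giving observed 0 are {G2 stuck-at-0, G3 stuck-at-0, G5 stuck-at-0}.
Test 2 (in0=0, in1=0, in2=0, in3=1): fault-free G1=1, G2=1, G3=1, G4=0, G5=1 → 1; observed 0. Eliminates G2 stuck-at-0, G3 stuck-at-0.
Only G5 stuck-at-0 is consistent with every test.

G5 stuck-at-0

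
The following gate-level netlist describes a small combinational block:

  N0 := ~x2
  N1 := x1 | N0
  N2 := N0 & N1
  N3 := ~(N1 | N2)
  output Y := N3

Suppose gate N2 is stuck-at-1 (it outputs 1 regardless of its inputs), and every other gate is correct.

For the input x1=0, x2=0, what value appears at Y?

0

Propagate with N2 forced: N0=1, N1=1, N2=1 [stuck-at-1], N3=0.
So Y = 0. (Same as the fault-free value — the fault is masked on this input.)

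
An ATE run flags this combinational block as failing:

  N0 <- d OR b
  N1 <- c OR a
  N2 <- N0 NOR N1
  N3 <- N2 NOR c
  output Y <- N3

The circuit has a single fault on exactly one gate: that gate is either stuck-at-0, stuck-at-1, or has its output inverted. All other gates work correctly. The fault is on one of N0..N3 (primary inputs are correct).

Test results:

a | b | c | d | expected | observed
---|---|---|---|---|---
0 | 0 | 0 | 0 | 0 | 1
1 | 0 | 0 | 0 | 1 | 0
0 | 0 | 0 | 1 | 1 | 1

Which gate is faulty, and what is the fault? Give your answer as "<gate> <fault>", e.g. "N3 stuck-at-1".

Fault-free values for test 1 (a=0, b=0, c=0, d=0): N0=0, N1=0, N2=1, N3=0, giving Y=0. Observed 1.
Test 1: faults giving observed 1 are {N0 stuck-at-1, N0 inverted output, N1 stuck-at-1, N1 inverted output, N2 stuck-at-0, N2 inverted output, N3 stuck-at-1, N3 inverted output}.
Test 2 (a=1, b=0, c=0, d=0): fault-free N0=0, N1=1, N2=0, N3=1 → 1; observed 0. Eliminates N0 stuck-at-1, N0 inverted output, N1 stuck-at-1, N2 stuck-at-0, N3 stuck-at-1.
Test 3 (a=0, b=0, c=0, d=1): fault-free N0=1, N1=0, N2=0, N3=1 → 1; observed 1. Eliminates N2 inverted output, N3 inverted output.
Only N1 inverted output is consistent with every test.

N1 inverted output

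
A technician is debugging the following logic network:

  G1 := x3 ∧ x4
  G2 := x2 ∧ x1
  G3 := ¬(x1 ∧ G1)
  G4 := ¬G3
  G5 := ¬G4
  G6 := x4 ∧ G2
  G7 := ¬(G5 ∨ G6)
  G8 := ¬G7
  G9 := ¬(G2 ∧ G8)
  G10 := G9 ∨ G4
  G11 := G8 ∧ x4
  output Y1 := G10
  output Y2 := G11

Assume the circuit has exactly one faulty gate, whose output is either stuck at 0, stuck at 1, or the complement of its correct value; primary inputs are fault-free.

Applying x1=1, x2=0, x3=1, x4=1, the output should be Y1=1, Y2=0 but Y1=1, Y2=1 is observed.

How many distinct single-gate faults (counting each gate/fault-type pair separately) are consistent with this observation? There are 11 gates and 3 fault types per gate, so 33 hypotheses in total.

Fault-free: G1=1, G2=0, G3=0, G4=1, G5=0, G6=0, G7=1, G8=0, G9=1, G10=1, G11=0 → Y1=1, Y2=0. Observed Y1=1, Y2=1.
  G1: stuck-at-0, inverted output ✓; others ✗
  G2: stuck-at-1, inverted output ✓; others ✗
  G3: stuck-at-1, inverted output ✓; others ✗
  G4: stuck-at-0, inverted output ✓; others ✗
  G5: stuck-at-1, inverted output ✓; others ✗
  G6: stuck-at-1, inverted output ✓; others ✗
  G7: stuck-at-0, inverted output ✓; others ✗
  G8: stuck-at-1, inverted output ✓; others ✗
  G9: none of the 3 fault types match ✗
  G10: none of the 3 fault types match ✗
  G11: stuck-at-1, inverted output ✓; others ✗
Consistent faults: {G1 stuck-at-0, G1 inverted output, G2 stuck-at-1, G2 inverted output, G3 stuck-at-1, G3 inverted output, G4 stuck-at-0, G4 inverted output, G5 stuck-at-1, G5 inverted output, G6 stuck-at-1, G6 inverted output, G7 stuck-at-0, G7 inverted output, G8 stuck-at-1, G8 inverted output, G11 stuck-at-1, G11 inverted output} — 18 in all.

18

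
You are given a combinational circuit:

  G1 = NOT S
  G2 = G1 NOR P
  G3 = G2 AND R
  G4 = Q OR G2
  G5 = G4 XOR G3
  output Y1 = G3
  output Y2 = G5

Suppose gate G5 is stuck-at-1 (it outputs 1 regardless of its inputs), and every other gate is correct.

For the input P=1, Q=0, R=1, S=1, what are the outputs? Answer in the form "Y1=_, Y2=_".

Propagate with G5 forced: G1=0, G2=0, G3=0, G4=0, G5=1 [stuck-at-1].
So the outputs are Y1=0, Y2=1. (Without the fault they would be Y1=0, Y2=0.)

Y1=0, Y2=1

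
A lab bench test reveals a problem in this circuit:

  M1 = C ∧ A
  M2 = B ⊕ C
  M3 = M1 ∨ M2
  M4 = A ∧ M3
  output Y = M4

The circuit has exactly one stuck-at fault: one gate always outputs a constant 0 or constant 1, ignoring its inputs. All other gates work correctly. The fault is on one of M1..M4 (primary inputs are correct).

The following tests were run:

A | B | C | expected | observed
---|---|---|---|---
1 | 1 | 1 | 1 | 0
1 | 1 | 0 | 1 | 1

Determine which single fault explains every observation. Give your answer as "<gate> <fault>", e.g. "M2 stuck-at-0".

Fault-free values for test 1 (A=1, B=1, C=1): M1=1, M2=0, M3=1, M4=1, giving Y=1. Observed 0.
Test 1: faults giving observed 0 are {M1 stuck-at-0, M3 stuck-at-0, M4 stuck-at-0}.
Test 2 (A=1, B=1, C=0): fault-free M1=0, M2=1, M3=1, M4=1 → 1; observed 1. Eliminates M3 stuck-at-0, M4 stuck-at-0.
Only M1 stuck-at-0 is consistent with every test.

M1 stuck-at-0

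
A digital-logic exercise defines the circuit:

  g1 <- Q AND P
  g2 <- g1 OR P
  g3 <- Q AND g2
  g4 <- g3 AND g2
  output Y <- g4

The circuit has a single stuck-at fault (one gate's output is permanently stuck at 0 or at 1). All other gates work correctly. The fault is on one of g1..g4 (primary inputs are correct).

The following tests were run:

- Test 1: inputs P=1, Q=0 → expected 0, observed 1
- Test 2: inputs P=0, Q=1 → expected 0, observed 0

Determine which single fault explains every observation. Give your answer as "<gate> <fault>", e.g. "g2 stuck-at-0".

Fault-free values for test 1 (P=1, Q=0): g1=0, g2=1, g3=0, g4=0, giving Y=0. Observed 1.
Test 1: faults giving observed 1 are {g3 stuck-at-1, g4 stuck-at-1}.
Test 2 (P=0, Q=1): fault-free g1=0, g2=0, g3=0, g4=0 → 0; observed 0. Eliminates g4 stuck-at-1.
Only g3 stuck-at-1 is consistent with every test.

g3 stuck-at-1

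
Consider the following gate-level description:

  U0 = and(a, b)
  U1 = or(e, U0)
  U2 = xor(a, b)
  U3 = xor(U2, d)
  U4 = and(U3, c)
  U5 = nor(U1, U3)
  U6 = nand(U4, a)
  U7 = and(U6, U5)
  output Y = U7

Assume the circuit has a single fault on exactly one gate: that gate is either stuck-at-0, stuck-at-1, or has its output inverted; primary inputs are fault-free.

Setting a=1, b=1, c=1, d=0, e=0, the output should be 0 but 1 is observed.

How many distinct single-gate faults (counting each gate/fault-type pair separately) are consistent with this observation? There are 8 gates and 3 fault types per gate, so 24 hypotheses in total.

Fault-free: U0=1, U1=1, U2=0, U3=0, U4=0, U5=0, U6=1, U7=0 → 0. Observed 1.
  U0: stuck-at-0, inverted output ✓; others ✗
  U1: stuck-at-0, inverted output ✓; others ✗
  U2: none of the 3 fault types match ✗
  U3: none of the 3 fault types match ✗
  U4: none of the 3 fault types match ✗
  U5: stuck-at-1, inverted output ✓; others ✗
  U6: none of the 3 fault types match ✗
  U7: stuck-at-1, inverted output ✓; others ✗
Consistent faults: {U0 stuck-at-0, U0 inverted output, U1 stuck-at-0, U1 inverted output, U5 stuck-at-1, U5 inverted output, U7 stuck-at-1, U7 inverted output} — 8 in all.

8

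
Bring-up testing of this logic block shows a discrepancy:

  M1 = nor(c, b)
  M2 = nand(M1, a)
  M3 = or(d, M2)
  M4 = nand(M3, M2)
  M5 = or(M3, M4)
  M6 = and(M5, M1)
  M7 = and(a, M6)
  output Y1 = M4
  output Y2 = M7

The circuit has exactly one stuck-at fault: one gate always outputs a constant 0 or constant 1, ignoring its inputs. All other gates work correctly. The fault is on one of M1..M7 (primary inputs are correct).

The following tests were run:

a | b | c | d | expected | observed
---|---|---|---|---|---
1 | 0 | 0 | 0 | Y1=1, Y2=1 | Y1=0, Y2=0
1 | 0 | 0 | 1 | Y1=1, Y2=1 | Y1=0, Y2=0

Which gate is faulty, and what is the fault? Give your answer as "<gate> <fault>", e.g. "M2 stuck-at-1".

Fault-free values for test 1 (a=1, b=0, c=0, d=0): M1=1, M2=0, M3=0, M4=1, M5=1, M6=1, M7=1, giving Y1=1, Y2=1. Observed Y1=0, Y2=0.
Test 1: faults giving observed Y1=0, Y2=0 are {M1 stuck-at-0, M4 stuck-at-0}.
Test 2 (a=1, b=0, c=0, d=1): fault-free M1=1, M2=0, M3=1, M4=1, M5=1, M6=1, M7=1 → Y1=1, Y2=1; observed Y1=0, Y2=0. Eliminates M4 stuck-at-0.
Only M1 stuck-at-0 is consistent with every test.

M1 stuck-at-0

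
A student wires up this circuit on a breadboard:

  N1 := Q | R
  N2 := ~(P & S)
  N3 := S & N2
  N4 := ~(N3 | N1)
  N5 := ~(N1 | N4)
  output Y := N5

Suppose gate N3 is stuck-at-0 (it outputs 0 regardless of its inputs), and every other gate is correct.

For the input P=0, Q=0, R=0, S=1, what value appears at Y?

0

Propagate with N3 forced: N1=0, N2=1, N3=0 [stuck-at-0], N4=1, N5=0.
So Y = 0. (Without the fault it would be 1.)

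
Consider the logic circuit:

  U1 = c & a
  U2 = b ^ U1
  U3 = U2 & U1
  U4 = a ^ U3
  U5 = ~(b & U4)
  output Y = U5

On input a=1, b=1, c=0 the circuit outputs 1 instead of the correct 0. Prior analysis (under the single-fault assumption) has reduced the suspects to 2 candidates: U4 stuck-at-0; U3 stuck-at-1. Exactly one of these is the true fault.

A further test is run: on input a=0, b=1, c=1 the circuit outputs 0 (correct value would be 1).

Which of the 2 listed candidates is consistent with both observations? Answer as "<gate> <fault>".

Evaluate each candidate on input a=0, b=1, c=1:
  U4 stuck-at-0: U1=0, U2=1, U3=0, U4=0 [stuck-at-0], U5=1 → 1 — eliminated
  U3 stuck-at-1: U1=0, U2=1, U3=1 [stuck-at-1], U4=1, U5=0 → 0 — matches
Only U3 stuck-at-1 reproduces the observed 0.

U3 stuck-at-1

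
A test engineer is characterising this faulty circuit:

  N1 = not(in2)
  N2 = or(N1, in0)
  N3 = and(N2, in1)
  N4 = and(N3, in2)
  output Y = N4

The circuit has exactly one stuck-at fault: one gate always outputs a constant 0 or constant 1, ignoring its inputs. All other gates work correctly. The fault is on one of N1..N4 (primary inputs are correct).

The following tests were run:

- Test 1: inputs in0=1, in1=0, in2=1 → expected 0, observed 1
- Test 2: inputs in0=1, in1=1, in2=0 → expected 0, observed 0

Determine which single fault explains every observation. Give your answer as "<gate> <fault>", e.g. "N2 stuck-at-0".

Fault-free values for test 1 (in0=1, in1=0, in2=1): N1=0, N2=1, N3=0, N4=0, giving Y=0. Observed 1.
Test 1: faults giving observed 1 are {N3 stuck-at-1, N4 stuck-at-1}.
Test 2 (in0=1, in1=1, in2=0): fault-free N1=1, N2=1, N3=1, N4=0 → 0; observed 0. Eliminates N4 stuck-at-1.
Only N3 stuck-at-1 is consistent with every test.

N3 stuck-at-1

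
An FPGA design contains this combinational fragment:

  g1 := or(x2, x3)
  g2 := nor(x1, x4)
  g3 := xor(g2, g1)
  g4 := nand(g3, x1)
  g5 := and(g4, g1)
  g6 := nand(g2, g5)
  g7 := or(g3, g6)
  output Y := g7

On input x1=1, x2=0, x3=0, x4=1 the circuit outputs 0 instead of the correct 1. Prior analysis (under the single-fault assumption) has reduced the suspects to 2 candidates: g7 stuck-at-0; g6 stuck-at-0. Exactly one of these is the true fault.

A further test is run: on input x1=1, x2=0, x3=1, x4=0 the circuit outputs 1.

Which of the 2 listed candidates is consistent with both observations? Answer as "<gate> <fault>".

g6 stuck-at-0

Evaluate each candidate on input x1=1, x2=0, x3=1, x4=0:
  g7 stuck-at-0: g1=1, g2=0, g3=1, g4=0, g5=0, g6=1, g7=0 [stuck-at-0] → 0 — eliminated
  g6 stuck-at-0: g1=1, g2=0, g3=1, g4=0, g5=0, g6=0 [stuck-at-0], g7=1 → 1 — matches
Only g6 stuck-at-0 reproduces the observed 1.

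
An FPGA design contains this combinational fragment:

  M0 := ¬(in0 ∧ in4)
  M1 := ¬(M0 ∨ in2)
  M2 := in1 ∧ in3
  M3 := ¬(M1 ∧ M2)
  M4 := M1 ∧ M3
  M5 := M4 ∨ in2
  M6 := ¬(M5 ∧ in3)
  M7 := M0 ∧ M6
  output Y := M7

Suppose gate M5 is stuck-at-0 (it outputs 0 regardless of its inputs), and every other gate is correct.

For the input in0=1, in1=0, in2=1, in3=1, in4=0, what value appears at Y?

1

Propagate with M5 forced: M0=1, M1=0, M2=0, M3=1, M4=0, M5=0 [stuck-at-0], M6=1, M7=1.
So Y = 1. (Without the fault it would be 0.)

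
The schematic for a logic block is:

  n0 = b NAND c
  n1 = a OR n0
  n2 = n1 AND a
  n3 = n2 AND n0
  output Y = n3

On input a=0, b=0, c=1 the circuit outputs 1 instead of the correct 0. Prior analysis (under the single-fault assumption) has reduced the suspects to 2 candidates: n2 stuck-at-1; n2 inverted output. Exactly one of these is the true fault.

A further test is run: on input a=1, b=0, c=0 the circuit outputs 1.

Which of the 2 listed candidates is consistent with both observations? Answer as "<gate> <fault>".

n2 stuck-at-1

Evaluate each candidate on input a=1, b=0, c=0:
  n2 stuck-at-1: n0=1, n1=1, n2=1 [stuck-at-1], n3=1 → 1 — matches
  n2 inverted output: n0=1, n1=1, n2=0 [inverted output], n3=0 → 0 — eliminated
Only n2 stuck-at-1 reproduces the observed 1.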